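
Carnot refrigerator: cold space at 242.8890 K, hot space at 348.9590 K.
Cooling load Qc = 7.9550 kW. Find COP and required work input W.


COP = 242.8890 / 106.0700 = 2.2899
W = 7.9550 / 2.2899 = 3.4740 kW

COP = 2.2899, W = 3.4740 kW


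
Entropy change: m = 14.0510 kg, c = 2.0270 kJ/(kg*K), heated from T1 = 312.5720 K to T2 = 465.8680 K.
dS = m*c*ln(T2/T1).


T2/T1 = 1.4904
ln(T2/T1) = 0.3991
dS = 14.0510 * 2.0270 * 0.3991 = 11.3660 kJ/K

11.3660 kJ/K


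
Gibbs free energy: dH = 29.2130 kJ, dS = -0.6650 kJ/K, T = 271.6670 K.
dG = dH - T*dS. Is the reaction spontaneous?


T*dS = 271.6670 * -0.6650 = -180.6586 kJ
dG = 29.2130 + 180.6586 = 209.8716 kJ (non-spontaneous)

dG = 209.8716 kJ, non-spontaneous


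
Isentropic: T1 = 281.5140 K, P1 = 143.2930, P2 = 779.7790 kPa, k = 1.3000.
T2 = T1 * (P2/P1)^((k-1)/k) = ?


(k-1)/k = 0.2308
(P2/P1)^exp = 1.4784
T2 = 281.5140 * 1.4784 = 416.1862 K

416.1862 K


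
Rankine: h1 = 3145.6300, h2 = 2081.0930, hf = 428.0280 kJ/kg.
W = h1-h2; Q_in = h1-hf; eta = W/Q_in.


W = 1064.5370 kJ/kg
Q_in = 2717.6020 kJ/kg
eta = 0.3917 = 39.1719%

eta = 39.1719%


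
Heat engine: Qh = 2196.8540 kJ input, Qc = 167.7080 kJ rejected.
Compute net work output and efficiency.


W = 2196.8540 - 167.7080 = 2029.1460 kJ
eta = 2029.1460 / 2196.8540 = 0.9237 = 92.3660%

W = 2029.1460 kJ, eta = 92.3660%


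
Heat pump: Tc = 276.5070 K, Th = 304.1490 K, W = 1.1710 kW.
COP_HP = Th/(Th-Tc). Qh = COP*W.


COP = 304.1490 / 27.6420 = 11.0031
Qh = 11.0031 * 1.1710 = 12.8847 kW

COP = 11.0031, Qh = 12.8847 kW


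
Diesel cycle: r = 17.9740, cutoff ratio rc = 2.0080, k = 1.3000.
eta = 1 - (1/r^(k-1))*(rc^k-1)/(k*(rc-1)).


r^(k-1) = 2.3790
rc^k = 2.4751
eta = 0.5268 = 52.6822%

52.6822%


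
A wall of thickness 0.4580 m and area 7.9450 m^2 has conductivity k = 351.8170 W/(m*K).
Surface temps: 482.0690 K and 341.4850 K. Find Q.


dT = 140.5840 K
Q = 351.8170 * 7.9450 * 140.5840 / 0.4580 = 857987.8554 W

857987.8554 W


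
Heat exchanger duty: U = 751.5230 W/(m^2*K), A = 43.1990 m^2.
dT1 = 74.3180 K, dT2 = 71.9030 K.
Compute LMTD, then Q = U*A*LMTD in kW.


LMTD = 73.1039 K
Q = 751.5230 * 43.1990 * 73.1039 = 2373319.6243 W = 2373.3196 kW

2373.3196 kW


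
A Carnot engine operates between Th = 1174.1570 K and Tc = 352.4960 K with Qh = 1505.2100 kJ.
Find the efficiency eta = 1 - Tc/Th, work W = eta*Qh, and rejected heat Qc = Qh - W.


eta = 1 - 352.4960/1174.1570 = 0.6998
W = 0.6998 * 1505.2100 = 1053.3279 kJ
Qc = 1505.2100 - 1053.3279 = 451.8821 kJ

eta = 69.9788%, W = 1053.3279 kJ, Qc = 451.8821 kJ


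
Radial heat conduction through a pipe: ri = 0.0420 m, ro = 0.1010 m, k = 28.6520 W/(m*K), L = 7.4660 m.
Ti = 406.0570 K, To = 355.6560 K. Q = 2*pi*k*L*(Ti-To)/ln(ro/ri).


dT = 50.4010 K
ln(ro/ri) = 0.8775
Q = 2*pi*28.6520*7.4660*50.4010 / 0.8775 = 77203.8799 W

77203.8799 W


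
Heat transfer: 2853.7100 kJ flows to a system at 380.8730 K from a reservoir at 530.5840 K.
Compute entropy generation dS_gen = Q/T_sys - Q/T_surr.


dS_sys = 2853.7100/380.8730 = 7.4926 kJ/K
dS_surr = -2853.7100/530.5840 = -5.3784 kJ/K
dS_gen = 7.4926 - 5.3784 = 2.1141 kJ/K (irreversible)

dS_gen = 2.1141 kJ/K, irreversible


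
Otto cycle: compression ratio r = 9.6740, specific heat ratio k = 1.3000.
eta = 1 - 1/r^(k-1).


r^(k-1) = 1.9755
eta = 1 - 1/1.9755 = 0.4938 = 49.3805%

49.3805%


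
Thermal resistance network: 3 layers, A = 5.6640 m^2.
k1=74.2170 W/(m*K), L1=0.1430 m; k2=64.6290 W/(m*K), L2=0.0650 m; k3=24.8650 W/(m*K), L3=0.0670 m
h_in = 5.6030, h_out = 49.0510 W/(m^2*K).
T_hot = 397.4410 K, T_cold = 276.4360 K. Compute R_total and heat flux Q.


R_conv_in = 1/(5.6030*5.6640) = 0.0315
R_1 = 0.1430/(74.2170*5.6640) = 0.0003
R_2 = 0.0650/(64.6290*5.6640) = 0.0002
R_3 = 0.0670/(24.8650*5.6640) = 0.0005
R_conv_out = 1/(49.0510*5.6640) = 0.0036
R_total = 0.0361 K/W
Q = 121.0050 / 0.0361 = 3351.6205 W

R_total = 0.0361 K/W, Q = 3351.6205 W


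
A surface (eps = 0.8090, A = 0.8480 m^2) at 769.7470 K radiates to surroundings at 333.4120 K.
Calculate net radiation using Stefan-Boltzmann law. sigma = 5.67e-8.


T^4 = 3.5107e+11
Tsurr^4 = 1.2357e+10
Q = 0.8090 * 5.67e-8 * 0.8480 * 3.3871e+11 = 13175.1966 W

13175.1966 W


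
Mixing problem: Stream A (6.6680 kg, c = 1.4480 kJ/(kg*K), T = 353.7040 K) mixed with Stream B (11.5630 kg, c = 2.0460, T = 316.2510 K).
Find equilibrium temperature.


num = 10896.9394
den = 33.3132
Tf = 327.1061 K

327.1061 K


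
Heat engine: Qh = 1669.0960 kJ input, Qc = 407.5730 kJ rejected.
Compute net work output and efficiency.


W = 1669.0960 - 407.5730 = 1261.5230 kJ
eta = 1261.5230 / 1669.0960 = 0.7558 = 75.5812%

W = 1261.5230 kJ, eta = 75.5812%


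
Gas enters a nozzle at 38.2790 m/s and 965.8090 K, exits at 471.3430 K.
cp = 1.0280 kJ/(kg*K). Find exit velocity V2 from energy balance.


dT = 494.4660 K
2*cp*1000*dT = 1016622.0960
V1^2 = 1465.2818
V2 = sqrt(1018087.3778) = 1009.0032 m/s

1009.0032 m/s


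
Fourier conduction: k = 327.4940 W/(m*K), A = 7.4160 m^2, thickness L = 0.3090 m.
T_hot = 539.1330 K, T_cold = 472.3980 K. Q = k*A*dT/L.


dT = 66.7350 K
Q = 327.4940 * 7.4160 * 66.7350 / 0.3090 = 524527.4902 W

524527.4902 W


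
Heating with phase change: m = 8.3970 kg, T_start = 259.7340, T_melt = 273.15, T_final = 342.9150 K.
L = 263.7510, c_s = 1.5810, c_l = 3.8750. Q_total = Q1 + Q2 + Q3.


Q1 (sensible, solid) = 8.3970 * 1.5810 * 13.4160 = 178.1062 kJ
Q2 (latent) = 8.3970 * 263.7510 = 2214.7171 kJ
Q3 (sensible, liquid) = 8.3970 * 3.8750 * 69.7650 = 2270.0397 kJ
Q_total = 4662.8631 kJ

4662.8631 kJ


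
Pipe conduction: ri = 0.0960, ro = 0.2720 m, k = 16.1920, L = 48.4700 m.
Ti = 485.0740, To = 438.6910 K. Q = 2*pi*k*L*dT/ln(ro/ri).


dT = 46.3830 K
ln(ro/ri) = 1.0415
Q = 2*pi*16.1920*48.4700*46.3830 / 1.0415 = 219620.1470 W

219620.1470 W


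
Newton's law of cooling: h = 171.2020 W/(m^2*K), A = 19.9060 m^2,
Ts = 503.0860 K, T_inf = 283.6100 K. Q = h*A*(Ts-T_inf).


dT = 219.4760 K
Q = 171.2020 * 19.9060 * 219.4760 = 747962.5784 W

747962.5784 W


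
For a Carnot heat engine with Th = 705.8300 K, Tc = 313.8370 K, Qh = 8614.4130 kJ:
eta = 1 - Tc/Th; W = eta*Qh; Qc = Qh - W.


eta = 1 - 313.8370/705.8300 = 0.5554
W = 0.5554 * 8614.4130 = 4784.1401 kJ
Qc = 8614.4130 - 4784.1401 = 3830.2729 kJ

eta = 55.5365%, W = 4784.1401 kJ, Qc = 3830.2729 kJ


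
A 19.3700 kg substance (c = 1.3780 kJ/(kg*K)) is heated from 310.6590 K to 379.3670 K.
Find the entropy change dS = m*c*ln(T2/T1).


T2/T1 = 1.2212
ln(T2/T1) = 0.1998
dS = 19.3700 * 1.3780 * 0.1998 = 5.3333 kJ/K

5.3333 kJ/K


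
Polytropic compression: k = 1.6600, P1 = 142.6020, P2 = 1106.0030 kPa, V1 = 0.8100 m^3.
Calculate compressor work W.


(k-1)/k = 0.3976
(P2/P1)^exp = 2.2579
W = 2.5152 * 142.6020 * 0.8100 * (2.2579 - 1) = 365.4499 kJ

365.4499 kJ


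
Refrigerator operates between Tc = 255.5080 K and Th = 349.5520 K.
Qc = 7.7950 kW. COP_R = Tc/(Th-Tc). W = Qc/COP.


COP = 255.5080 / 94.0440 = 2.7169
W = 7.7950 / 2.7169 = 2.8691 kW

COP = 2.7169, W = 2.8691 kW


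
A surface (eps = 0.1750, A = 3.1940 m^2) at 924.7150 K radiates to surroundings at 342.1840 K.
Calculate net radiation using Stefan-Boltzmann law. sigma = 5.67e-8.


T^4 = 7.3119e+11
Tsurr^4 = 1.3710e+10
Q = 0.1750 * 5.67e-8 * 3.1940 * 7.1748e+11 = 22738.7814 W

22738.7814 W


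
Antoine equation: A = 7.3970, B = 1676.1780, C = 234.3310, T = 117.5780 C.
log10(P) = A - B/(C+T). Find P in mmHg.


C+T = 351.9090
B/(C+T) = 4.7631
log10(P) = 7.3970 - 4.7631 = 2.6339
P = 10^2.6339 = 430.4268 mmHg

430.4268 mmHg


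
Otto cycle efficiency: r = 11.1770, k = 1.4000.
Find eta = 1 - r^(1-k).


r^(k-1) = 2.6262
eta = 1 - 1/2.6262 = 0.6192 = 61.9224%

61.9224%


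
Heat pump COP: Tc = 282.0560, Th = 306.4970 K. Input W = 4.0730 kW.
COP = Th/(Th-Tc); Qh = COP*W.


COP = 306.4970 / 24.4410 = 12.5403
Qh = 12.5403 * 4.0730 = 51.0766 kW

COP = 12.5403, Qh = 51.0766 kW


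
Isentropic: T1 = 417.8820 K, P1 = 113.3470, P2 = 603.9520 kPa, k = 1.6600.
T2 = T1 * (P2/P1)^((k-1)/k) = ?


(k-1)/k = 0.3976
(P2/P1)^exp = 1.9449
T2 = 417.8820 * 1.9449 = 812.7178 K

812.7178 K


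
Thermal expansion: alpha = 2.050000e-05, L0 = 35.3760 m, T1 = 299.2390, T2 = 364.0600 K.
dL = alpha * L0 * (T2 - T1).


dT = 64.8210 K
dL = 2.050000e-05 * 35.3760 * 64.8210 = 0.047009 m
L_final = 35.423009 m

dL = 0.047009 m


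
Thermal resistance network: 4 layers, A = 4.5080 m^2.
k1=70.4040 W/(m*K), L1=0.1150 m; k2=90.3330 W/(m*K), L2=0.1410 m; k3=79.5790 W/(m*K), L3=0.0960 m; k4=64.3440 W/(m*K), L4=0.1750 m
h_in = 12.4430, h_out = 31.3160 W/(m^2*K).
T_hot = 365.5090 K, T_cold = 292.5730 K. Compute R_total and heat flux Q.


R_conv_in = 1/(12.4430*4.5080) = 0.0178
R_1 = 0.1150/(70.4040*4.5080) = 0.0004
R_2 = 0.1410/(90.3330*4.5080) = 0.0003
R_3 = 0.0960/(79.5790*4.5080) = 0.0003
R_4 = 0.1750/(64.3440*4.5080) = 0.0006
R_conv_out = 1/(31.3160*4.5080) = 0.0071
R_total = 0.0265 K/W
Q = 72.9360 / 0.0265 = 2753.2824 W

R_total = 0.0265 K/W, Q = 2753.2824 W


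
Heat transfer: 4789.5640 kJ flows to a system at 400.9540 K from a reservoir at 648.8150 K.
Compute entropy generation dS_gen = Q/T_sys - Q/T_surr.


dS_sys = 4789.5640/400.9540 = 11.9454 kJ/K
dS_surr = -4789.5640/648.8150 = -7.3820 kJ/K
dS_gen = 11.9454 - 7.3820 = 4.5634 kJ/K (irreversible)

dS_gen = 4.5634 kJ/K, irreversible


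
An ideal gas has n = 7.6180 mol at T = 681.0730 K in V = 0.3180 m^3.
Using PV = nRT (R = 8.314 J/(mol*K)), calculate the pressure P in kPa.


P = nRT/V = 7.6180 * 8.314 * 681.0730 / 0.3180
= 43136.4749 / 0.3180 = 135649.2923 Pa = 135.6493 kPa

135.6493 kPa


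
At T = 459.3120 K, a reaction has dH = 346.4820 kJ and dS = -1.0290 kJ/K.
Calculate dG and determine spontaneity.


T*dS = 459.3120 * -1.0290 = -472.6320 kJ
dG = 346.4820 + 472.6320 = 819.1140 kJ (non-spontaneous)

dG = 819.1140 kJ, non-spontaneous


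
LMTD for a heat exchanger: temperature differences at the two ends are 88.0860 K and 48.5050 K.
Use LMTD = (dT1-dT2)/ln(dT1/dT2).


dT1/dT2 = 1.8160
ln(dT1/dT2) = 0.5966
LMTD = 39.5810 / 0.5966 = 66.3391 K

66.3391 K


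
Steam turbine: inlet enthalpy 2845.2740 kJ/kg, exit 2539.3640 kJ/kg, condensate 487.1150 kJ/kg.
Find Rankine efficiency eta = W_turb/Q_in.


W = 305.9100 kJ/kg
Q_in = 2358.1590 kJ/kg
eta = 0.1297 = 12.9724%

eta = 12.9724%


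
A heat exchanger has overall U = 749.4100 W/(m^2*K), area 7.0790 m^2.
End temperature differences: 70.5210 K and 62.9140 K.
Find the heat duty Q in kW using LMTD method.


LMTD = 66.6452 K
Q = 749.4100 * 7.0790 * 66.6452 = 353557.4612 W = 353.5575 kW

353.5575 kW


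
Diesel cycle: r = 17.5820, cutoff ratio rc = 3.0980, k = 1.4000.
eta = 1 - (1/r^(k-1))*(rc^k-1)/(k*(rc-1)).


r^(k-1) = 3.1479
rc^k = 4.8698
eta = 0.5815 = 58.1465%

58.1465%


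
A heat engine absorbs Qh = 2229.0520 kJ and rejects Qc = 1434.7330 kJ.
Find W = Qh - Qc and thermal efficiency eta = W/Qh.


W = 2229.0520 - 1434.7330 = 794.3190 kJ
eta = 794.3190 / 2229.0520 = 0.3563 = 35.6348%

W = 794.3190 kJ, eta = 35.6348%


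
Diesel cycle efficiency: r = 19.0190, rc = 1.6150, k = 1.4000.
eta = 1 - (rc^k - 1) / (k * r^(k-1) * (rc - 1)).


r^(k-1) = 3.2484
rc^k = 1.9563
eta = 0.6581 = 65.8077%

65.8077%


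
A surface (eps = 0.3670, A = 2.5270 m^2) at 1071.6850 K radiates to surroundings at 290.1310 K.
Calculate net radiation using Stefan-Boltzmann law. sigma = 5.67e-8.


T^4 = 1.3191e+12
Tsurr^4 = 7.0856e+09
Q = 0.3670 * 5.67e-8 * 2.5270 * 1.3120e+12 = 68989.6285 W

68989.6285 W


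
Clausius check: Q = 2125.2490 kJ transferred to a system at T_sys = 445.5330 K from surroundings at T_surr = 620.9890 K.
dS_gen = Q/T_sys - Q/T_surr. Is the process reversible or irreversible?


dS_sys = 2125.2490/445.5330 = 4.7701 kJ/K
dS_surr = -2125.2490/620.9890 = -3.4224 kJ/K
dS_gen = 4.7701 - 3.4224 = 1.3478 kJ/K (irreversible)

dS_gen = 1.3478 kJ/K, irreversible


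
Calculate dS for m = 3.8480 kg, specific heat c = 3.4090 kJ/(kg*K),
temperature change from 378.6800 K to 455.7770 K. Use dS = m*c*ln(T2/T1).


T2/T1 = 1.2036
ln(T2/T1) = 0.1853
dS = 3.8480 * 3.4090 * 0.1853 = 2.4309 kJ/K

2.4309 kJ/K


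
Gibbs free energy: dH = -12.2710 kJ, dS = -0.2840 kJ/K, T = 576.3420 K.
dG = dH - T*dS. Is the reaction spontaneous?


T*dS = 576.3420 * -0.2840 = -163.6811 kJ
dG = -12.2710 + 163.6811 = 151.4101 kJ (non-spontaneous)

dG = 151.4101 kJ, non-spontaneous


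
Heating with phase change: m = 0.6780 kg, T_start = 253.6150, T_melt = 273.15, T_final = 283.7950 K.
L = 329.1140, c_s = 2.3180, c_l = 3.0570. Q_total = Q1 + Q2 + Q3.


Q1 (sensible, solid) = 0.6780 * 2.3180 * 19.5350 = 30.7013 kJ
Q2 (latent) = 0.6780 * 329.1140 = 223.1393 kJ
Q3 (sensible, liquid) = 0.6780 * 3.0570 * 10.6450 = 22.0633 kJ
Q_total = 275.9039 kJ

275.9039 kJ


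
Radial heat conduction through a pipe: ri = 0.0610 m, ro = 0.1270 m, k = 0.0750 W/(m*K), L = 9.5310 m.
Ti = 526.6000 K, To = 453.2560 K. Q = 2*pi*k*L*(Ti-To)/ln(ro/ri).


dT = 73.3440 K
ln(ro/ri) = 0.7333
Q = 2*pi*0.0750*9.5310*73.3440 / 0.7333 = 449.2154 W

449.2154 W


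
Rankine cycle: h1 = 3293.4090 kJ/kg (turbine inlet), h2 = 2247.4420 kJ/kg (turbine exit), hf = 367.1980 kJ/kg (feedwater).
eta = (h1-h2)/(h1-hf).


W = 1045.9670 kJ/kg
Q_in = 2926.2110 kJ/kg
eta = 0.3574 = 35.7448%

eta = 35.7448%


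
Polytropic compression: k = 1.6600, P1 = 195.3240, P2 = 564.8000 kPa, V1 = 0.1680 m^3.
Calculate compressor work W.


(k-1)/k = 0.3976
(P2/P1)^exp = 1.5253
W = 2.5152 * 195.3240 * 0.1680 * (1.5253 - 1) = 43.3516 kJ

43.3516 kJ


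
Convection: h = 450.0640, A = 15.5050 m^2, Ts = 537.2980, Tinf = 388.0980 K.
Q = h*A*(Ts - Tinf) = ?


dT = 149.2000 K
Q = 450.0640 * 15.5050 * 149.2000 = 1041153.7541 W

1041153.7541 W


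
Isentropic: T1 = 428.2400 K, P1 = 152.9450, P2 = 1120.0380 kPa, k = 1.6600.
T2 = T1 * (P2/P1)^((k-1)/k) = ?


(k-1)/k = 0.3976
(P2/P1)^exp = 2.2070
T2 = 428.2400 * 2.2070 = 945.1106 K

945.1106 K


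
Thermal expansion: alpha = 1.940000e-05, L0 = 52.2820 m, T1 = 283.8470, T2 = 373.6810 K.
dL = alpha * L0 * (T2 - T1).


dT = 89.8340 K
dL = 1.940000e-05 * 52.2820 * 89.8340 = 0.091116 m
L_final = 52.373116 m

dL = 0.091116 m


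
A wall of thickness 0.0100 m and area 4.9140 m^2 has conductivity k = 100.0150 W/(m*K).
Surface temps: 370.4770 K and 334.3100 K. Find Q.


dT = 36.1670 K
Q = 100.0150 * 4.9140 * 36.1670 / 0.0100 = 1777512.9670 W

1777512.9670 W


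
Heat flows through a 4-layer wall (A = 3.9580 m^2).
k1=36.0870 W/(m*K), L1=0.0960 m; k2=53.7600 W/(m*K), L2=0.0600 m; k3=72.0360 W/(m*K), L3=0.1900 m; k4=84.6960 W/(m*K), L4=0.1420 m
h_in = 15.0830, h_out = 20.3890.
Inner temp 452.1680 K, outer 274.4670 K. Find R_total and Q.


R_conv_in = 1/(15.0830*3.9580) = 0.0168
R_1 = 0.0960/(36.0870*3.9580) = 0.0007
R_2 = 0.0600/(53.7600*3.9580) = 0.0003
R_3 = 0.1900/(72.0360*3.9580) = 0.0007
R_4 = 0.1420/(84.6960*3.9580) = 0.0004
R_conv_out = 1/(20.3890*3.9580) = 0.0124
R_total = 0.0312 K/W
Q = 177.7010 / 0.0312 = 5698.0030 W

R_total = 0.0312 K/W, Q = 5698.0030 W


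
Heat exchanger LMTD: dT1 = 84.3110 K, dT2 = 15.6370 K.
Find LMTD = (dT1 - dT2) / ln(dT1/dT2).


dT1/dT2 = 5.3918
ln(dT1/dT2) = 1.6849
LMTD = 68.6740 / 1.6849 = 40.7592 K

40.7592 K


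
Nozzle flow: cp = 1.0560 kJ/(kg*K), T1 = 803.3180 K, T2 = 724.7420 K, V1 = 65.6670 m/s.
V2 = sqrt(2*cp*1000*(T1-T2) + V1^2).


dT = 78.5760 K
2*cp*1000*dT = 165952.5120
V1^2 = 4312.1549
V2 = sqrt(170264.6669) = 412.6314 m/s

412.6314 m/s


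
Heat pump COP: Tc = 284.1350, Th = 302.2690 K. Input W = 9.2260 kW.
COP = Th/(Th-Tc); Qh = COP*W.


COP = 302.2690 / 18.1340 = 16.6686
Qh = 16.6686 * 9.2260 = 153.7848 kW

COP = 16.6686, Qh = 153.7848 kW


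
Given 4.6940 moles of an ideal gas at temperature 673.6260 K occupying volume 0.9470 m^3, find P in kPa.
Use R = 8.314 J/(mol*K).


P = nRT/V = 4.6940 * 8.314 * 673.6260 / 0.9470
= 26288.8717 / 0.9470 = 27760.1602 Pa = 27.7602 kPa

27.7602 kPa


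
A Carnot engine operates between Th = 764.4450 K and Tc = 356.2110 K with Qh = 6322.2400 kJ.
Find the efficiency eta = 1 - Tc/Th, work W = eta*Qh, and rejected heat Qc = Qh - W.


eta = 1 - 356.2110/764.4450 = 0.5340
W = 0.5340 * 6322.2400 = 3376.2446 kJ
Qc = 6322.2400 - 3376.2446 = 2945.9954 kJ

eta = 53.4027%, W = 3376.2446 kJ, Qc = 2945.9954 kJ


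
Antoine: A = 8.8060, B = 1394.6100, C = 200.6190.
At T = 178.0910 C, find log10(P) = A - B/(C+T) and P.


C+T = 378.7100
B/(C+T) = 3.6825
log10(P) = 8.8060 - 3.6825 = 5.1235
P = 10^5.1235 = 132883.9326 mmHg

132883.9326 mmHg


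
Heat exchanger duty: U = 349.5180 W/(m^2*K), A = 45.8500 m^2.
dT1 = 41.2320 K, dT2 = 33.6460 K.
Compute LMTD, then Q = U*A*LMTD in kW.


LMTD = 37.3106 K
Q = 349.5180 * 45.8500 * 37.3106 = 597916.5960 W = 597.9166 kW

597.9166 kW


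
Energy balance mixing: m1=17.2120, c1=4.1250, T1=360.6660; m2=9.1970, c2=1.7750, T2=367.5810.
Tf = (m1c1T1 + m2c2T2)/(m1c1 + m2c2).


num = 31607.7460
den = 87.3242
Tf = 361.9587 K

361.9587 K


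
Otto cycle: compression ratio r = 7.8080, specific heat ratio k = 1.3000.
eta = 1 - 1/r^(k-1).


r^(k-1) = 1.8525
eta = 1 - 1/1.8525 = 0.4602 = 46.0194%

46.0194%


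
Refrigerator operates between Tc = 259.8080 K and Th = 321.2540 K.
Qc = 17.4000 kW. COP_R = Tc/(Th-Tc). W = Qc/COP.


COP = 259.8080 / 61.4460 = 4.2282
W = 17.4000 / 4.2282 = 4.1152 kW

COP = 4.2282, W = 4.1152 kW


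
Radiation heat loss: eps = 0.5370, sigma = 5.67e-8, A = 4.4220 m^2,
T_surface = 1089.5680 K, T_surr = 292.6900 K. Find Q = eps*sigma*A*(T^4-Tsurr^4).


T^4 = 1.4093e+12
Tsurr^4 = 7.3389e+09
Q = 0.5370 * 5.67e-8 * 4.4220 * 1.4020e+12 = 188766.9781 W

188766.9781 W


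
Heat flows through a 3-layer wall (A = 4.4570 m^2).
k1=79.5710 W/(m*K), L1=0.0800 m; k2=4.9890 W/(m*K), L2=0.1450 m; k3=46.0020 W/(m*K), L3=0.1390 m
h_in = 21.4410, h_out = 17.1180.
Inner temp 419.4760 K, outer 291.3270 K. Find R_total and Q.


R_conv_in = 1/(21.4410*4.4570) = 0.0105
R_1 = 0.0800/(79.5710*4.4570) = 0.0002
R_2 = 0.1450/(4.9890*4.4570) = 0.0065
R_3 = 0.1390/(46.0020*4.4570) = 0.0007
R_conv_out = 1/(17.1180*4.4570) = 0.0131
R_total = 0.0310 K/W
Q = 128.1490 / 0.0310 = 4134.3894 W

R_total = 0.0310 K/W, Q = 4134.3894 W


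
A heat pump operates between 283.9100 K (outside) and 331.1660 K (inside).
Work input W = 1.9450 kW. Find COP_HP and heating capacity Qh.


COP = 331.1660 / 47.2560 = 7.0079
Qh = 7.0079 * 1.9450 = 13.6304 kW

COP = 7.0079, Qh = 13.6304 kW


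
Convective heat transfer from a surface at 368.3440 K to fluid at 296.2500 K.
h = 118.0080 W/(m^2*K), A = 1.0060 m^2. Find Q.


dT = 72.0940 K
Q = 118.0080 * 1.0060 * 72.0940 = 8558.7148 W

8558.7148 W


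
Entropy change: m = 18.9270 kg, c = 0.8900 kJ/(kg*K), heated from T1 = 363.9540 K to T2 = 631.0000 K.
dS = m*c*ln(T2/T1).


T2/T1 = 1.7337
ln(T2/T1) = 0.5503
dS = 18.9270 * 0.8900 * 0.5503 = 9.2695 kJ/K

9.2695 kJ/K


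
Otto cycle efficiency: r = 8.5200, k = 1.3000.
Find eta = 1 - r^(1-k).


r^(k-1) = 1.9017
eta = 1 - 1/1.9017 = 0.4741 = 47.4142%

47.4142%


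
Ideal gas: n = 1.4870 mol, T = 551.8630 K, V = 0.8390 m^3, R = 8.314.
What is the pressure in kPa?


P = nRT/V = 1.4870 * 8.314 * 551.8630 / 0.8390
= 6822.6370 / 0.8390 = 8131.8677 Pa = 8.1319 kPa

8.1319 kPa


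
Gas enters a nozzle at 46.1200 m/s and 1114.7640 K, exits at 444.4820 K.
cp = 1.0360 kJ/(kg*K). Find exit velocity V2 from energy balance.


dT = 670.2820 K
2*cp*1000*dT = 1388824.3040
V1^2 = 2127.0544
V2 = sqrt(1390951.3584) = 1179.3860 m/s

1179.3860 m/s


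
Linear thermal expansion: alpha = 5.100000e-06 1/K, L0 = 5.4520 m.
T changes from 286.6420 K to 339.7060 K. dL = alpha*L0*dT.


dT = 53.0640 K
dL = 5.100000e-06 * 5.4520 * 53.0640 = 0.001475 m
L_final = 5.453475 m

dL = 0.001475 m


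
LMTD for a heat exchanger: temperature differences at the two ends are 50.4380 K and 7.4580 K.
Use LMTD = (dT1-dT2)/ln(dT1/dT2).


dT1/dT2 = 6.7629
ln(dT1/dT2) = 1.9115
LMTD = 42.9800 / 1.9115 = 22.4855 K

22.4855 K


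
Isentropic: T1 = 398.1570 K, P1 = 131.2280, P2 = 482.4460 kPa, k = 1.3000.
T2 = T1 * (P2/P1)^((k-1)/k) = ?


(k-1)/k = 0.2308
(P2/P1)^exp = 1.3505
T2 = 398.1570 * 1.3505 = 537.6955 K

537.6955 K


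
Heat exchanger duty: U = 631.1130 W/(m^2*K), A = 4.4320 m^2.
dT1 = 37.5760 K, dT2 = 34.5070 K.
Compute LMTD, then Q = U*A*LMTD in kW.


LMTD = 36.0197 K
Q = 631.1130 * 4.4320 * 36.0197 = 100750.4773 W = 100.7505 kW

100.7505 kW


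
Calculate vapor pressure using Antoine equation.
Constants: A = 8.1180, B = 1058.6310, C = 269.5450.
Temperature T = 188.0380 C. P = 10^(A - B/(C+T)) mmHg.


C+T = 457.5830
B/(C+T) = 2.3135
log10(P) = 8.1180 - 2.3135 = 5.8045
P = 10^5.8045 = 637488.2450 mmHg

637488.2450 mmHg


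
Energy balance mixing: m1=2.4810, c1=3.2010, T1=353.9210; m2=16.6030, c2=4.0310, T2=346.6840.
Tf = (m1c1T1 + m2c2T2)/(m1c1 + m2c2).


num = 26013.1413
den = 74.8684
Tf = 347.4517 K

347.4517 K


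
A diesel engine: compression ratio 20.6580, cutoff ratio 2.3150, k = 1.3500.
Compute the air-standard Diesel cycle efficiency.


r^(k-1) = 2.8859
rc^k = 3.1056
eta = 0.5890 = 58.9008%

58.9008%


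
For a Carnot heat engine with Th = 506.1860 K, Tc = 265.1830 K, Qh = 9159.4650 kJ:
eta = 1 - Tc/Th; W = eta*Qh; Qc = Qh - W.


eta = 1 - 265.1830/506.1860 = 0.4761
W = 0.4761 * 9159.4650 = 4360.9632 kJ
Qc = 9159.4650 - 4360.9632 = 4798.5018 kJ

eta = 47.6115%, W = 4360.9632 kJ, Qc = 4798.5018 kJ


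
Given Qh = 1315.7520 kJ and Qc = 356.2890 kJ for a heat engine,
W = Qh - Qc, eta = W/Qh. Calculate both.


W = 1315.7520 - 356.2890 = 959.4630 kJ
eta = 959.4630 / 1315.7520 = 0.7292 = 72.9213%

W = 959.4630 kJ, eta = 72.9213%


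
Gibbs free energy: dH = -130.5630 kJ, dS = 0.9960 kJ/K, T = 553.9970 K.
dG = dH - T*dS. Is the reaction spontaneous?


T*dS = 553.9970 * 0.9960 = 551.7810 kJ
dG = -130.5630 - 551.7810 = -682.3440 kJ (spontaneous)

dG = -682.3440 kJ, spontaneous


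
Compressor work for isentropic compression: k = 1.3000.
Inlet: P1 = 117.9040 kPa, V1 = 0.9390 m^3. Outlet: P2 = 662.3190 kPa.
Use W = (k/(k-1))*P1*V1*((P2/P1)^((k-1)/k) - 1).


(k-1)/k = 0.2308
(P2/P1)^exp = 1.4893
W = 4.3333 * 117.9040 * 0.9390 * (1.4893 - 1) = 234.7231 kJ

234.7231 kJ


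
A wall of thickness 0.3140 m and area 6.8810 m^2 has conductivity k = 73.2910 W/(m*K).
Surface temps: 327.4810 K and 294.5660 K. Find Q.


dT = 32.9150 K
Q = 73.2910 * 6.8810 * 32.9150 / 0.3140 = 52864.7785 W

52864.7785 W


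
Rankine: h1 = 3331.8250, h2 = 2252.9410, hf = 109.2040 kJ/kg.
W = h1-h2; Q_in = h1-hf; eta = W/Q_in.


W = 1078.8840 kJ/kg
Q_in = 3222.6210 kJ/kg
eta = 0.3348 = 33.4785%

eta = 33.4785%


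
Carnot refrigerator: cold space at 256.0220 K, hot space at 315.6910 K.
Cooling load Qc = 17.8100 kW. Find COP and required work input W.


COP = 256.0220 / 59.6690 = 4.2907
W = 17.8100 / 4.2907 = 4.1508 kW

COP = 4.2907, W = 4.1508 kW


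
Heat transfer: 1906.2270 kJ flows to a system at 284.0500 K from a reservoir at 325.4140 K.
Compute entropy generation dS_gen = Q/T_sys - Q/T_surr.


dS_sys = 1906.2270/284.0500 = 6.7109 kJ/K
dS_surr = -1906.2270/325.4140 = -5.8579 kJ/K
dS_gen = 6.7109 - 5.8579 = 0.8530 kJ/K (irreversible)

dS_gen = 0.8530 kJ/K, irreversible


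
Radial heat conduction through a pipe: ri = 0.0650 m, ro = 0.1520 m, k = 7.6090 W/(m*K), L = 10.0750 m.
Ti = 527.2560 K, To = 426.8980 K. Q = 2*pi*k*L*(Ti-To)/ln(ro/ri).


dT = 100.3580 K
ln(ro/ri) = 0.8495
Q = 2*pi*7.6090*10.0750*100.3580 / 0.8495 = 56904.2328 W

56904.2328 W


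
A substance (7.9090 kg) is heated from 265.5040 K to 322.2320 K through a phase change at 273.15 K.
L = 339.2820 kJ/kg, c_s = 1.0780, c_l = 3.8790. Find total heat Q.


Q1 (sensible, solid) = 7.9090 * 1.0780 * 7.6460 = 65.1890 kJ
Q2 (latent) = 7.9090 * 339.2820 = 2683.3813 kJ
Q3 (sensible, liquid) = 7.9090 * 3.8790 * 49.0820 = 1505.7872 kJ
Q_total = 4254.3576 kJ

4254.3576 kJ


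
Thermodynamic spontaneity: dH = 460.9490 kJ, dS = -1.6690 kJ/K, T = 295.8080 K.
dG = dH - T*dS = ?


T*dS = 295.8080 * -1.6690 = -493.7036 kJ
dG = 460.9490 + 493.7036 = 954.6526 kJ (non-spontaneous)

dG = 954.6526 kJ, non-spontaneous


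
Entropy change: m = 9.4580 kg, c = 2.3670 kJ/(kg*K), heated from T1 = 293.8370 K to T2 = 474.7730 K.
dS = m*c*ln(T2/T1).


T2/T1 = 1.6158
ln(T2/T1) = 0.4798
dS = 9.4580 * 2.3670 * 0.4798 = 10.7416 kJ/K

10.7416 kJ/K


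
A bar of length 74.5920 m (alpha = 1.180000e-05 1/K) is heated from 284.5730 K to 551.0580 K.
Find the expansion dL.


dT = 266.4850 K
dL = 1.180000e-05 * 74.5920 * 266.4850 = 0.234556 m
L_final = 74.826556 m

dL = 0.234556 m


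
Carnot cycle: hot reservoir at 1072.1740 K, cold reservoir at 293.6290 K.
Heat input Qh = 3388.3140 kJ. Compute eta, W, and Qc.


eta = 1 - 293.6290/1072.1740 = 0.7261
W = 0.7261 * 3388.3140 = 2460.3795 kJ
Qc = 3388.3140 - 2460.3795 = 927.9345 kJ

eta = 72.6137%, W = 2460.3795 kJ, Qc = 927.9345 kJ


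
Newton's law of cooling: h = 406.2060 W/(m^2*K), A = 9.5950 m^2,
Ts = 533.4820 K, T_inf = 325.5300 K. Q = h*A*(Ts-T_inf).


dT = 207.9520 K
Q = 406.2060 * 9.5950 * 207.9520 = 810502.6043 W

810502.6043 W


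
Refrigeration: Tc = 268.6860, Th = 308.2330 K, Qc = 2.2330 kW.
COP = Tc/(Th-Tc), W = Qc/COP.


COP = 268.6860 / 39.5470 = 6.7941
W = 2.2330 / 6.7941 = 0.3287 kW

COP = 6.7941, W = 0.3287 kW


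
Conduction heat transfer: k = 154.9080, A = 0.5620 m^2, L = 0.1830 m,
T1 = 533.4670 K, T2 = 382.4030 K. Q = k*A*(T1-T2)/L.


dT = 151.0640 K
Q = 154.9080 * 0.5620 * 151.0640 / 0.1830 = 71865.4340 W

71865.4340 W


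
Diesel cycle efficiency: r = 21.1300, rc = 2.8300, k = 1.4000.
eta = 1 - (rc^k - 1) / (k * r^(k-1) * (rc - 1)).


r^(k-1) = 3.3881
rc^k = 4.2904
eta = 0.6209 = 62.0935%

62.0935%


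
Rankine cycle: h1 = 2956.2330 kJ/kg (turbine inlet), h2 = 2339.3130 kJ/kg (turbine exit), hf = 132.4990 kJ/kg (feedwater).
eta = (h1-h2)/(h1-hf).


W = 616.9200 kJ/kg
Q_in = 2823.7340 kJ/kg
eta = 0.2185 = 21.8477%

eta = 21.8477%


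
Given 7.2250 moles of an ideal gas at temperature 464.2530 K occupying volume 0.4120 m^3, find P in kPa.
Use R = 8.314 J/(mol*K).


P = nRT/V = 7.2250 * 8.314 * 464.2530 / 0.4120
= 27887.0510 / 0.4120 = 67687.0169 Pa = 67.6870 kPa

67.6870 kPa


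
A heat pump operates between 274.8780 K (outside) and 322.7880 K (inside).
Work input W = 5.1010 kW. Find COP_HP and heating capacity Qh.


COP = 322.7880 / 47.9100 = 6.7374
Qh = 6.7374 * 5.1010 = 34.3674 kW

COP = 6.7374, Qh = 34.3674 kW


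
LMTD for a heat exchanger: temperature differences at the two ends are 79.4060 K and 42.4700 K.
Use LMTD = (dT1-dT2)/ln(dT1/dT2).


dT1/dT2 = 1.8697
ln(dT1/dT2) = 0.6258
LMTD = 36.9360 / 0.6258 = 59.0243 K

59.0243 K


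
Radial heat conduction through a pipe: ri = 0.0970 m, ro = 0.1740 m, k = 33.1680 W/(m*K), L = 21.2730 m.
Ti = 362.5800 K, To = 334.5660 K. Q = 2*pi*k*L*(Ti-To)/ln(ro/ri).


dT = 28.0140 K
ln(ro/ri) = 0.5843
Q = 2*pi*33.1680*21.2730*28.0140 / 0.5843 = 212536.8257 W

212536.8257 W


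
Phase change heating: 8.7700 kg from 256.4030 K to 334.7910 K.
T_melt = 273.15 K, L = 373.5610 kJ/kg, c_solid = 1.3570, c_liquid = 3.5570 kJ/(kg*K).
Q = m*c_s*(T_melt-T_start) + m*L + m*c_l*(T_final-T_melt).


Q1 (sensible, solid) = 8.7700 * 1.3570 * 16.7470 = 199.3042 kJ
Q2 (latent) = 8.7700 * 373.5610 = 3276.1300 kJ
Q3 (sensible, liquid) = 8.7700 * 3.5570 * 61.6410 = 1922.8842 kJ
Q_total = 5398.3184 kJ

5398.3184 kJ


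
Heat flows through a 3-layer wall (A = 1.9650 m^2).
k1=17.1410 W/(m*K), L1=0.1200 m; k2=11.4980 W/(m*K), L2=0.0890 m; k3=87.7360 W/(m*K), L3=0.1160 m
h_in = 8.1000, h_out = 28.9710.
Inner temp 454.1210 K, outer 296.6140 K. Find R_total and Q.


R_conv_in = 1/(8.1000*1.9650) = 0.0628
R_1 = 0.1200/(17.1410*1.9650) = 0.0036
R_2 = 0.0890/(11.4980*1.9650) = 0.0039
R_3 = 0.1160/(87.7360*1.9650) = 0.0007
R_conv_out = 1/(28.9710*1.9650) = 0.0176
R_total = 0.0886 K/W
Q = 157.5070 / 0.0886 = 1778.3601 W

R_total = 0.0886 K/W, Q = 1778.3601 W


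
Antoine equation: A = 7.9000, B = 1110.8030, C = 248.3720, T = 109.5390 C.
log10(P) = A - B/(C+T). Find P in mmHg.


C+T = 357.9110
B/(C+T) = 3.1036
log10(P) = 7.9000 - 3.1036 = 4.7964
P = 10^4.7964 = 62578.7329 mmHg

62578.7329 mmHg


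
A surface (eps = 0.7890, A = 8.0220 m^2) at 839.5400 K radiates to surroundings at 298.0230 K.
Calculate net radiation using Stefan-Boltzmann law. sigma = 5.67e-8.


T^4 = 4.9678e+11
Tsurr^4 = 7.8886e+09
Q = 0.7890 * 5.67e-8 * 8.0220 * 4.8889e+11 = 175451.3132 W

175451.3132 W


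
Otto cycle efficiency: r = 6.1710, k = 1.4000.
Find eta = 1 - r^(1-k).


r^(k-1) = 2.0708
eta = 1 - 1/2.0708 = 0.5171 = 51.7099%

51.7099%


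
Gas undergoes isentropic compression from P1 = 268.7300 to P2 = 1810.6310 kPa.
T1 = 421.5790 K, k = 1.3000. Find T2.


(k-1)/k = 0.2308
(P2/P1)^exp = 1.5531
T2 = 421.5790 * 1.5531 = 654.7484 K

654.7484 K


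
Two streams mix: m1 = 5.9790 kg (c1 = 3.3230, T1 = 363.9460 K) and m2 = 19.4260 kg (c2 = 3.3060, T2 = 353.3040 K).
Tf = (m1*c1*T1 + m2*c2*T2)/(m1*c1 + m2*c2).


num = 29920.9734
den = 84.0906
Tf = 355.8184 K

355.8184 K


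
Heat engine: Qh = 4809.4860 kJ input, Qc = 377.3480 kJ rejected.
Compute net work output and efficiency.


W = 4809.4860 - 377.3480 = 4432.1380 kJ
eta = 4432.1380 / 4809.4860 = 0.9215 = 92.1541%

W = 4432.1380 kJ, eta = 92.1541%


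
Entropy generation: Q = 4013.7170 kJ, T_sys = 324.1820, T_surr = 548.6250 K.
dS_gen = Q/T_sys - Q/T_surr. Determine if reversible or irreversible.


dS_sys = 4013.7170/324.1820 = 12.3811 kJ/K
dS_surr = -4013.7170/548.6250 = -7.3160 kJ/K
dS_gen = 12.3811 - 7.3160 = 5.0651 kJ/K (irreversible)

dS_gen = 5.0651 kJ/K, irreversible


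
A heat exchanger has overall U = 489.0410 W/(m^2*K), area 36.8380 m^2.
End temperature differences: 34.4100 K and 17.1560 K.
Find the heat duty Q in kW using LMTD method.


LMTD = 24.7903 K
Q = 489.0410 * 36.8380 * 24.7903 = 446603.7182 W = 446.6037 kW

446.6037 kW


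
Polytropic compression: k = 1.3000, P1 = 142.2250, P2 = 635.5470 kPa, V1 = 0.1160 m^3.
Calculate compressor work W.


(k-1)/k = 0.2308
(P2/P1)^exp = 1.4127
W = 4.3333 * 142.2250 * 0.1160 * (1.4127 - 1) = 29.5023 kJ

29.5023 kJ


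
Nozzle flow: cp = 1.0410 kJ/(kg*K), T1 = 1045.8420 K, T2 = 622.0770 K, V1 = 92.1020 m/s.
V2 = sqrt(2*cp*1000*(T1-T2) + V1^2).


dT = 423.7650 K
2*cp*1000*dT = 882278.7300
V1^2 = 8482.7784
V2 = sqrt(890761.5084) = 943.8016 m/s

943.8016 m/s


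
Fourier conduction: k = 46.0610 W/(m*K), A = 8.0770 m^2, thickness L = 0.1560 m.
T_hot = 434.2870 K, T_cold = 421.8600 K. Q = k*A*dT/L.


dT = 12.4270 K
Q = 46.0610 * 8.0770 * 12.4270 / 0.1560 = 29636.3794 W

29636.3794 W


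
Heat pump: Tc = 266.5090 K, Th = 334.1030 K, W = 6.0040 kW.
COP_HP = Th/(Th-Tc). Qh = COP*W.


COP = 334.1030 / 67.5940 = 4.9428
Qh = 4.9428 * 6.0040 = 29.6765 kW

COP = 4.9428, Qh = 29.6765 kW


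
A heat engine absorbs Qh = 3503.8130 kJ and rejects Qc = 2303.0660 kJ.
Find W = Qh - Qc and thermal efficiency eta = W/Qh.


W = 3503.8130 - 2303.0660 = 1200.7470 kJ
eta = 1200.7470 / 3503.8130 = 0.3427 = 34.2697%

W = 1200.7470 kJ, eta = 34.2697%


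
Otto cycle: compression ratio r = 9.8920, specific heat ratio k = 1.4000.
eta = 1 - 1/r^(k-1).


r^(k-1) = 2.5010
eta = 1 - 1/2.5010 = 0.6002 = 60.0160%

60.0160%


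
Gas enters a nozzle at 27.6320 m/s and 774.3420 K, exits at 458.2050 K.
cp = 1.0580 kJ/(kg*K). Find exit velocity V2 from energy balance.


dT = 316.1370 K
2*cp*1000*dT = 668945.8920
V1^2 = 763.5274
V2 = sqrt(669709.4194) = 818.3578 m/s

818.3578 m/s


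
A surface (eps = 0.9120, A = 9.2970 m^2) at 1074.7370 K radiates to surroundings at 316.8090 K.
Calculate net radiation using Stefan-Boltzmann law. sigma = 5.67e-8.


T^4 = 1.3342e+12
Tsurr^4 = 1.0074e+10
Q = 0.9120 * 5.67e-8 * 9.2970 * 1.3241e+12 = 636557.8904 W

636557.8904 W


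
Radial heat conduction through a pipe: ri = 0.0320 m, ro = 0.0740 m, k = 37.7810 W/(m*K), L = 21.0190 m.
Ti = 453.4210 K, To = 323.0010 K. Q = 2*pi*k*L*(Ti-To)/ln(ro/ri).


dT = 130.4200 K
ln(ro/ri) = 0.8383
Q = 2*pi*37.7810*21.0190*130.4200 / 0.8383 = 776238.1347 W

776238.1347 W


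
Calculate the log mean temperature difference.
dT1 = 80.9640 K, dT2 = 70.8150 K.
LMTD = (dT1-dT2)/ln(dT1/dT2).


dT1/dT2 = 1.1433
ln(dT1/dT2) = 0.1339
LMTD = 10.1490 / 0.1339 = 75.7763 K

75.7763 K


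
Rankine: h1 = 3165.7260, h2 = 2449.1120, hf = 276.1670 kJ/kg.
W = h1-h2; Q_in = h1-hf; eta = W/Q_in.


W = 716.6140 kJ/kg
Q_in = 2889.5590 kJ/kg
eta = 0.2480 = 24.8001%

eta = 24.8001%


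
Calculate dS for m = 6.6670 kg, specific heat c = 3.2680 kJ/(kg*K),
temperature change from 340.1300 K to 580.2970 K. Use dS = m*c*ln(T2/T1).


T2/T1 = 1.7061
ln(T2/T1) = 0.5342
dS = 6.6670 * 3.2680 * 0.5342 = 11.6393 kJ/K

11.6393 kJ/K


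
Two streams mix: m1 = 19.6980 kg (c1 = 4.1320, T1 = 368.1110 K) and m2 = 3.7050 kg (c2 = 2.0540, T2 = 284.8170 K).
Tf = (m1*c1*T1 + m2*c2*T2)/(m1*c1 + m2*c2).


num = 32128.8179
den = 89.0022
Tf = 360.9890 K

360.9890 K


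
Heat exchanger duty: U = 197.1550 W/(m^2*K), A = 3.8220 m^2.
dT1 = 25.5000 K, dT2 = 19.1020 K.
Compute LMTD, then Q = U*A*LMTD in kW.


LMTD = 22.1472 K
Q = 197.1550 * 3.8220 * 22.1472 = 16688.4924 W = 16.6885 kW

16.6885 kW


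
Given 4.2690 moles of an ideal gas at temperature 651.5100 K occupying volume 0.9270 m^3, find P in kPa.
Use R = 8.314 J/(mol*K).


P = nRT/V = 4.2690 * 8.314 * 651.5100 / 0.9270
= 23123.6965 / 0.9270 = 24944.6564 Pa = 24.9447 kPa

24.9447 kPa


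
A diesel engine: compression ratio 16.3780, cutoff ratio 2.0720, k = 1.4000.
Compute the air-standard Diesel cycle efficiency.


r^(k-1) = 3.0599
rc^k = 2.7730
eta = 0.6139 = 61.3922%

61.3922%


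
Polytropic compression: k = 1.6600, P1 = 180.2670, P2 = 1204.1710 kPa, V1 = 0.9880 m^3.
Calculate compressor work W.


(k-1)/k = 0.3976
(P2/P1)^exp = 2.1278
W = 2.5152 * 180.2670 * 0.9880 * (2.1278 - 1) = 505.1864 kJ

505.1864 kJ


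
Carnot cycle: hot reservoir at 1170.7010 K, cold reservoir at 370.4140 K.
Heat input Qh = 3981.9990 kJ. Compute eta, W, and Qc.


eta = 1 - 370.4140/1170.7010 = 0.6836
W = 0.6836 * 3981.9990 = 2722.0802 kJ
Qc = 3981.9990 - 2722.0802 = 1259.9188 kJ

eta = 68.3596%, W = 2722.0802 kJ, Qc = 1259.9188 kJ


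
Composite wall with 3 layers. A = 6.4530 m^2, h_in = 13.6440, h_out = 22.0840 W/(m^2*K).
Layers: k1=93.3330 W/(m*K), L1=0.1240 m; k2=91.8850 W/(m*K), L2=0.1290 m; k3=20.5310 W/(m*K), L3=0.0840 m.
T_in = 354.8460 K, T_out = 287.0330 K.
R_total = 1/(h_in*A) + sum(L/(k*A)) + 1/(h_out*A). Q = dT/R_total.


R_conv_in = 1/(13.6440*6.4530) = 0.0114
R_1 = 0.1240/(93.3330*6.4530) = 0.0002
R_2 = 0.1290/(91.8850*6.4530) = 0.0002
R_3 = 0.0840/(20.5310*6.4530) = 0.0006
R_conv_out = 1/(22.0840*6.4530) = 0.0070
R_total = 0.0194 K/W
Q = 67.8130 / 0.0194 = 3489.6722 W

R_total = 0.0194 K/W, Q = 3489.6722 W


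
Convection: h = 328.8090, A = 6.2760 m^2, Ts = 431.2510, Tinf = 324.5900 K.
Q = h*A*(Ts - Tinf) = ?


dT = 106.6610 K
Q = 328.8090 * 6.2760 * 106.6610 = 220106.2032 W

220106.2032 W


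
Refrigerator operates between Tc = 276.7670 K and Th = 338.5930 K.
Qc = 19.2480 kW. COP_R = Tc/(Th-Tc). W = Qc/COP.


COP = 276.7670 / 61.8260 = 4.4765
W = 19.2480 / 4.4765 = 4.2997 kW

COP = 4.4765, W = 4.2997 kW


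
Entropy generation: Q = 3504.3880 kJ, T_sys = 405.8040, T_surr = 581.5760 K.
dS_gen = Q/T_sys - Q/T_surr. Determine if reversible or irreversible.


dS_sys = 3504.3880/405.8040 = 8.6357 kJ/K
dS_surr = -3504.3880/581.5760 = -6.0257 kJ/K
dS_gen = 8.6357 - 6.0257 = 2.6100 kJ/K (irreversible)

dS_gen = 2.6100 kJ/K, irreversible


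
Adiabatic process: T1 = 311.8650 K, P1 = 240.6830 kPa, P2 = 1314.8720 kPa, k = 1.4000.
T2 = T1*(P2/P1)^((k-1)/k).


(k-1)/k = 0.2857
(P2/P1)^exp = 1.6244
T2 = 311.8650 * 1.6244 = 506.5977 K

506.5977 K


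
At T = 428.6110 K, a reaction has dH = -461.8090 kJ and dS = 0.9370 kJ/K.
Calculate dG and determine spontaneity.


T*dS = 428.6110 * 0.9370 = 401.6085 kJ
dG = -461.8090 - 401.6085 = -863.4175 kJ (spontaneous)

dG = -863.4175 kJ, spontaneous


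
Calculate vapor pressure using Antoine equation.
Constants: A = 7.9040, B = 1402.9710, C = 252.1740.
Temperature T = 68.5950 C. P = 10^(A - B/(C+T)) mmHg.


C+T = 320.7690
B/(C+T) = 4.3738
log10(P) = 7.9040 - 4.3738 = 3.5302
P = 10^3.5302 = 3390.2080 mmHg

3390.2080 mmHg


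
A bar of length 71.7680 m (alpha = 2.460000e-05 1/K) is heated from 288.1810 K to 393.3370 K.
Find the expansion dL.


dT = 105.1560 K
dL = 2.460000e-05 * 71.7680 * 105.1560 = 0.185652 m
L_final = 71.953652 m

dL = 0.185652 m


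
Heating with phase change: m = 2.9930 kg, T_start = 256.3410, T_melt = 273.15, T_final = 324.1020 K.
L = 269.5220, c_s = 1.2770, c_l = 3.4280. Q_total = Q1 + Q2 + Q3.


Q1 (sensible, solid) = 2.9930 * 1.2770 * 16.8090 = 64.2450 kJ
Q2 (latent) = 2.9930 * 269.5220 = 806.6793 kJ
Q3 (sensible, liquid) = 2.9930 * 3.4280 * 50.9520 = 522.7677 kJ
Q_total = 1393.6921 kJ

1393.6921 kJ


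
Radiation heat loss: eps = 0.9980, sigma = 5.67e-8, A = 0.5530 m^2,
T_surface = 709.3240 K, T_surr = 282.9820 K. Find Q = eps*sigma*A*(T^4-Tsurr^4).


T^4 = 2.5315e+11
Tsurr^4 = 6.4126e+09
Q = 0.9980 * 5.67e-8 * 0.5530 * 2.4674e+11 = 7721.0149 W

7721.0149 W


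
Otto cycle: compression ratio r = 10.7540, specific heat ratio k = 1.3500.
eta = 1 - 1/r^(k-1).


r^(k-1) = 2.2964
eta = 1 - 1/2.2964 = 0.5645 = 56.4538%

56.4538%


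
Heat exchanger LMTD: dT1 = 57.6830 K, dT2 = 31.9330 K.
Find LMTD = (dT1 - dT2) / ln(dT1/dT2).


dT1/dT2 = 1.8064
ln(dT1/dT2) = 0.5913
LMTD = 25.7500 / 0.5913 = 43.5465 K

43.5465 K


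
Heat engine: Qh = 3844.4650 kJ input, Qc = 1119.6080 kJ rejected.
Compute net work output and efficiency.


W = 3844.4650 - 1119.6080 = 2724.8570 kJ
eta = 2724.8570 / 3844.4650 = 0.7088 = 70.8774%

W = 2724.8570 kJ, eta = 70.8774%


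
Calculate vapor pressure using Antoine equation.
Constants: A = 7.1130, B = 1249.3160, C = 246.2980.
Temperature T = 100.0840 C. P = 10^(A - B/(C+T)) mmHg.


C+T = 346.3820
B/(C+T) = 3.6068
log10(P) = 7.1130 - 3.6068 = 3.5062
P = 10^3.5062 = 3208.0575 mmHg

3208.0575 mmHg


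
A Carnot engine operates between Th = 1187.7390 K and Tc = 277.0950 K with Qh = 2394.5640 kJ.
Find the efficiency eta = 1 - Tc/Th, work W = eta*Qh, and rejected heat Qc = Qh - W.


eta = 1 - 277.0950/1187.7390 = 0.7667
W = 0.7667 * 2394.5640 = 1835.9213 kJ
Qc = 2394.5640 - 1835.9213 = 558.6427 kJ

eta = 76.6704%, W = 1835.9213 kJ, Qc = 558.6427 kJ


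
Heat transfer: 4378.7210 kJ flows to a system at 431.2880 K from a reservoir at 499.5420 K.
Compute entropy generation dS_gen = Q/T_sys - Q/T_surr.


dS_sys = 4378.7210/431.2880 = 10.1527 kJ/K
dS_surr = -4378.7210/499.5420 = -8.7655 kJ/K
dS_gen = 10.1527 - 8.7655 = 1.3872 kJ/K (irreversible)

dS_gen = 1.3872 kJ/K, irreversible


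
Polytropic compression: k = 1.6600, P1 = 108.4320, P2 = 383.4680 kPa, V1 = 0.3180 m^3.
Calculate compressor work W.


(k-1)/k = 0.3976
(P2/P1)^exp = 1.6524
W = 2.5152 * 108.4320 * 0.3180 * (1.6524 - 1) = 56.5772 kJ

56.5772 kJ


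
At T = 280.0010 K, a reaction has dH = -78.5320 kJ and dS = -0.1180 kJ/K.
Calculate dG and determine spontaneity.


T*dS = 280.0010 * -0.1180 = -33.0401 kJ
dG = -78.5320 + 33.0401 = -45.4919 kJ (spontaneous)

dG = -45.4919 kJ, spontaneous


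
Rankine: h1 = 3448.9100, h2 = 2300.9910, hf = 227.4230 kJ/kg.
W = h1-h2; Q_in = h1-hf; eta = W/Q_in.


W = 1147.9190 kJ/kg
Q_in = 3221.4870 kJ/kg
eta = 0.3563 = 35.6332%

eta = 35.6332%


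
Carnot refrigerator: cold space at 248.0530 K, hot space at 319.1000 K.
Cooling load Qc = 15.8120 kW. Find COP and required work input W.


COP = 248.0530 / 71.0470 = 3.4914
W = 15.8120 / 3.4914 = 4.5289 kW

COP = 3.4914, W = 4.5289 kW
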